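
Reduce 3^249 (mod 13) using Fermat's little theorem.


Fermat's little theorem: if p is prime and gcd(a,p)=1, then a^(p-1) ≡ 1 (mod p)
p = 13 is prime, gcd(3,13) = 1
Reduce exponent: 249 mod 12 = 9
So 3^249 ≡ 3^9 (mod 13)
3^9 mod 13 = 1

3^249 ≡ 1 (mod 13)


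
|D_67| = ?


|D_n| = 2n (n rotations and n reflections)
|D_67| = 2×67 = 134

|D_67| = 134


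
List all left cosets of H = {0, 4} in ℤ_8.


H = {0, 4}, |H| = 2
Number of cosets = |G|/|H| = 8/2 = 4
0 + H = {0, 4}
1 + H = {1, 5}
2 + H = {2, 6}
3 + H = {3, 7}

Cosets: 0+H={0,4}; 1+H={1,5}; 2+H={2,6}; 3+H={3,7}


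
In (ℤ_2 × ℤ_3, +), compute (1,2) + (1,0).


Operation: componentwise addition mod (2, 3)
(1,2) + (1,0) = ((a₁+b₁) mod 2, (a₂+b₂) mod 3) with a = (1,2), b = (1,0)

(1,2) + (1,0) = (0,2)


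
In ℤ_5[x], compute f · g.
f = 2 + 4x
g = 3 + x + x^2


Expand and collect like terms; reduce coefficients mod 5:
x^0: 2·3 = 6 ≡ 1 (mod 5)
x^1: 2·1 + 4·3 = 14 ≡ 4 (mod 5)
x^2: 2·1 + 4·1 = 6 ≡ 1 (mod 5)
x^3: 4·1 = 4 ≡ 4 (mod 5)
Result: 1 + 4x + x^2 + 4x^3

f · g = 1 + 4x + x^2 + 4x^3


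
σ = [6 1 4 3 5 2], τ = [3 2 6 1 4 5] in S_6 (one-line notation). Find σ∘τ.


σ∘τ: apply τ first, then σ
1 →τ 3 →σ 4
2 →τ 2 →σ 1
3 →τ 6 →σ 2
4 →τ 1 →σ 6
5 →τ 4 →σ 3
6 →τ 5 →σ 5

σ∘τ = [4 1 2 6 3 5]


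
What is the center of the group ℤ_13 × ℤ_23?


Z(G) = {g ∈ G | gx = xg for all x ∈ G}
Direct product of abelian groups is abelian, so Z(G) = G

Z(ℤ_13 × ℤ_23) = ℤ_13 × ℤ_23


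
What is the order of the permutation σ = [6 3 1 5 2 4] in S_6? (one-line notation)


Cycle decomposition: (1 6 4 5 2 3)
Cycle lengths: 6
Order = lcm(6) = 6

ord(σ) = 6


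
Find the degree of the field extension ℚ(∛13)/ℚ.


∛13 has minimal polynomial x³ - 13 (irreducible over ℚ since 13 is not a perfect cube)

[ℚ(∛13)/ℚ] = 3


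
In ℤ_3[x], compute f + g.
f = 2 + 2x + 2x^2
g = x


Add coefficients mod 3:
x^0: 2 + 0 = 2 (mod 3)
x^1: 2 + 1 = 0 (mod 3)
x^2: 2 + 0 = 2 (mod 3)
Result: 2 + 2x^2

f + g = 2 + 2x^2


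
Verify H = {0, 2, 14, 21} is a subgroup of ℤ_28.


Subgroup test for H = {0, 2, 14, 21} in (ℤ_28, +):
(1) 0 ∈ H? Yes
(2) Closure: for all a,b ∈ H, (a+b) mod 28 ∈ H? No  [counterexample: 2 + 2 = 4 ∉ H]
(3) Inverses: for all a ∈ H, -a mod 28 ∈ H? No

No, H is not a subgroup of ℤ_28


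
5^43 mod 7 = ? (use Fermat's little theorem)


Fermat's little theorem: if p is prime and gcd(a,p)=1, then a^(p-1) ≡ 1 (mod p)
p = 7 is prime, gcd(5,7) = 1
Reduce exponent: 43 mod 6 = 1
So 5^43 ≡ 5^1 (mod 7)
5^1 mod 7 = 5

5^43 ≡ 5 (mod 7)


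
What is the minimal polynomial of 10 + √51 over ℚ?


Let α = 10 + √51. Then α - 10 = √51, so (α - 10)² = 51, giving α² - 20α + 49 = 0. Degree 2 and α ∉ ℚ, so this is the minimal polynomial.

Minimal polynomial: x² - 20x + 49


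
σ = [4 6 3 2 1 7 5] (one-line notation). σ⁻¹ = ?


To find σ⁻¹, swap domain and range:
σ(1) = 4 → σ⁻¹(4) = 1
σ(2) = 6 → σ⁻¹(6) = 2
σ(3) = 3 → σ⁻¹(3) = 3
σ(4) = 2 → σ⁻¹(2) = 4
σ(5) = 1 → σ⁻¹(1) = 5
σ(6) = 7 → σ⁻¹(7) = 6
σ(7) = 5 → σ⁻¹(5) = 7

σ⁻¹ = [5 4 3 1 7 2 6]


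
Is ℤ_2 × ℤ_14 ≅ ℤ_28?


Comparing ℤ_2 × ℤ_14 and ℤ_28:
gcd(2,14) = 2 ≠ 1. Max element order in ℤ_2×ℤ_14 is lcm(2,14) = 14 < 28, so it has no element of order 28

No, ℤ_2 × ℤ_14 ≇ ℤ_28


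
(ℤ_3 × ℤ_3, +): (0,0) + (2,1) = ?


Operation: componentwise addition mod (3, 3)
(0,0) + (2,1) = ((a₁+b₁) mod 3, (a₂+b₂) mod 3) with a = (0,0), b = (2,1)

(0,0) + (2,1) = (2,1)


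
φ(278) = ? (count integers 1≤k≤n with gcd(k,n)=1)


Factor n: 278 = 2 × 139
φ(n) = n · ∏(1 - 1/p) over distinct primes p | n
φ(278) = 278 · (1 - 1/2) · (1 - 1/139) = 138

φ(278) = 138


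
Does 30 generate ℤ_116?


g generates ℤ_n iff gcd(g, n) = 1
gcd(30, 116) = 2
Since gcd = 2 ≠ 1, ⟨30⟩ has order 58 < 116, so 30 is not a generator.

No, 30 does not generate ℤ_116


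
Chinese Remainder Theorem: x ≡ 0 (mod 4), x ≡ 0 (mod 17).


m₁ = 4, m₂ = 17, gcd = 1, so CRT applies. M = m₁·m₂ = 68
Let M₁ = M/m₁ = 17, M₂ = M/m₂ = 4
Find y₁ ≡ M₁⁻¹ (mod m₁): 17⁻¹ ≡ 1 (mod 4)
Find y₂ ≡ M₂⁻¹ (mod m₂): 4⁻¹ ≡ 13 (mod 17)
x = a₁·M₁·y₁ + a₂·M₂·y₂ = 0·17·1 + 0·4·13 = 0
Reduce mod 68: x ≡ 0
Check: 0 mod 4 = 0 ✓, 0 mod 17 = 0 ✓

x ≡ 0 (mod 68)


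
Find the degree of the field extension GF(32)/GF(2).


GF(32) = GF(2^5), so the extension degree is 5

[GF(32)/GF(2)] = 5


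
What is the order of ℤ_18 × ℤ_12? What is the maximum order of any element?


|ℤ_18 × ℤ_12| = 18 × 12 = 216
Max element order = lcm(18,12) = 36
Cyclic? No (gcd=6)

|ℤ_18×ℤ_12| = 216, max element order = 36


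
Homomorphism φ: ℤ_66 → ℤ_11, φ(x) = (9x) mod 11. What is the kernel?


Kernel = preimage of identity
ker(φ) = {x ∈ ℤ_66 : 9x ≡ 0 (mod 11)}. Since 11 | 66, φ is well-defined. The kernel is the cyclic subgroup ⟨11⟩ of ℤ_66 (order 6), i.e. {0, 11, 22, 33, 44, 55}

ker(φ) = {0, 11, 22, 33, 44, 55}


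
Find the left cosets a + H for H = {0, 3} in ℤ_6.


H = {0, 3}, |H| = 2
Number of cosets = |G|/|H| = 6/2 = 3
0 + H = {0, 3}
1 + H = {1, 4}
2 + H = {2, 5}

Cosets: 0+H={0,3}; 1+H={1,4}; 2+H={2,5}


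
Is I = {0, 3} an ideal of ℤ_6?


Check ideal conditions for I = {0, 3} in ℤ_6:
(1) I is an additive subgroup? Yes
(2) For r ∈ ℤ_6 and a ∈ I: r·a ∈ I? Yes

Yes, I is an ideal of ℤ_6


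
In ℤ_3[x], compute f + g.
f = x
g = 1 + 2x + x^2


Add coefficients mod 3:
x^0: 0 + 1 = 1 (mod 3)
x^1: 1 + 2 = 0 (mod 3)
x^2: 0 + 1 = 1 (mod 3)
Result: 1 + x^2

f + g = 1 + x^2


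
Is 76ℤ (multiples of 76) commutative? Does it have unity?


76ℤ is a commutative ring under +,× but has no multiplicative identity (1 ∉ 76ℤ); it has no zero divisors, but without unity it is not an integral domain
Commutative: Yes
Integral domain: No
Has unity: No

76ℤ (multiples of 76): Commutative=Yes, Unity=No


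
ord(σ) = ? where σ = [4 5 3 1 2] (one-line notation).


Cycle decomposition: (1 4) (2 5)
Cycle lengths: 2, 2
Order = lcm(2, 2) = 2

ord(σ) = 2


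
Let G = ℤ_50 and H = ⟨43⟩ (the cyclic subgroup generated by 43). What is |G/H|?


|⟨43⟩| = n / gcd(43, 50) = 50 / 1 = 50
H is normal (ℤ_50 is abelian).
|G/H| = |G| / |H| = 50 / 50 = 1

|G/H| = 1


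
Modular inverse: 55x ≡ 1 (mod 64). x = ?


Use the extended Euclidean algorithm to write 1 = 55·s + 64·t; then s mod 64 is the inverse.
Euclidean algorithm:
  55 = 0·64 + 55
  64 = 1·55 + 9
  55 = 6·9 + 1
  9 = 9·1 + 0
gcd(55,64) = 1
Back-substitution gives: 55·(7) + 64·(-6) = 1
So 55⁻¹ ≡ 7 ≡ 7 (mod 64)
Check: 55 × 7 = 385 ≡ 1 (mod 64) ✓

55⁻¹ ≡ 7 (mod 64)


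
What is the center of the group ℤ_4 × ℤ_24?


Z(G) = {g ∈ G | gx = xg for all x ∈ G}
Direct product of abelian groups is abelian, so Z(G) = G

Z(ℤ_4 × ℤ_24) = ℤ_4 × ℤ_24


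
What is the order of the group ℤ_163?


ℤ_n has n elements.

|ℤ_163| = 163


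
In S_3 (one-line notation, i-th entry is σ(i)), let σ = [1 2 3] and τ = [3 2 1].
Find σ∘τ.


σ∘τ: apply τ first, then σ
1 →τ 3 →σ 3
2 →τ 2 →σ 2
3 →τ 1 →σ 1

σ∘τ = [3 2 1]


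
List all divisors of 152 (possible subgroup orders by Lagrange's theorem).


Lagrange's theorem: |H| divides |G|
|G| = 152
Divisors of 152: 1, 2, 4, 8, 19, 38, 76, 152

Possible subgroup orders: {1, 2, 4, 8, 19, 38, 76, 152}


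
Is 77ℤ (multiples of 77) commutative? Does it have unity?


77ℤ is a commutative ring under +,× but has no multiplicative identity (1 ∉ 77ℤ); it has no zero divisors, but without unity it is not an integral domain
Commutative: Yes
Integral domain: No
Has unity: No

77ℤ (multiples of 77): Commutative=Yes, Unity=No


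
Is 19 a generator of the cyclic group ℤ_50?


g generates ℤ_n iff gcd(g, n) = 1
gcd(19, 50) = 1
Since gcd = 1, 19 is a generator.

Yes, 19 generates ℤ_50


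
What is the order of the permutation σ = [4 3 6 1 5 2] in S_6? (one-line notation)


Cycle decomposition: (1 4) (2 3 6)
Cycle lengths: 2, 3
Order = lcm(2, 3) = 6

ord(σ) = 6


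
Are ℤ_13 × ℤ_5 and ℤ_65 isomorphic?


Comparing ℤ_13 × ℤ_5 and ℤ_65:
gcd(13,5) = 1, so ℤ_13 × ℤ_5 ≅ ℤ_65 (CRT)

Yes, ℤ_13 × ℤ_5 ≅ ℤ_65


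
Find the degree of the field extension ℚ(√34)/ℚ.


√34 has minimal polynomial x² - 34 (irreducible over ℚ since 34 is squarefree)

[ℚ(√34)/ℚ] = 2


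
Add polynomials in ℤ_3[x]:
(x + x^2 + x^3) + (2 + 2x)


Add coefficients mod 3:
x^0: 0 + 2 = 2 (mod 3)
x^1: 1 + 2 = 0 (mod 3)
x^2: 1 + 0 = 1 (mod 3)
x^3: 1 + 0 = 1 (mod 3)
Result: 2 + x^2 + x^3

f + g = 2 + x^2 + x^3


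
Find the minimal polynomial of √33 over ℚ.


√33 satisfies x² - 33 = 0, irreducible over ℚ since 33 is squarefree

Minimal polynomial: x² - 33


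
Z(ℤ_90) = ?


Z(G) = {g ∈ G | gx = xg for all x ∈ G}
ℤ_90 is abelian, so Z(G) = G

Z(ℤ_90) = ℤ_90


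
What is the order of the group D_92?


|D_n| = 2n (n rotations and n reflections)
|D_92| = 2×92 = 184

|D_92| = 184


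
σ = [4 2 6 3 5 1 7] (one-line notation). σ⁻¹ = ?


To find σ⁻¹, swap domain and range:
σ(1) = 4 → σ⁻¹(4) = 1
σ(2) = 2 → σ⁻¹(2) = 2
σ(3) = 6 → σ⁻¹(6) = 3
σ(4) = 3 → σ⁻¹(3) = 4
σ(5) = 5 → σ⁻¹(5) = 5
σ(6) = 1 → σ⁻¹(1) = 6
σ(7) = 7 → σ⁻¹(7) = 7

σ⁻¹ = [6 2 4 1 5 3 7]


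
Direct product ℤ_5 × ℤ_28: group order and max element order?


|ℤ_5 × ℤ_28| = 5 × 28 = 140
Max element order = lcm(5,28) = 140
Cyclic? Yes (gcd=1)

|ℤ_5×ℤ_28| = 140, max element order = 140


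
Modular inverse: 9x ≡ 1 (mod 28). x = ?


Use the extended Euclidean algorithm to write 1 = 9·s + 28·t; then s mod 28 is the inverse.
Euclidean algorithm:
  9 = 0·28 + 9
  28 = 3·9 + 1
  9 = 9·1 + 0
gcd(9,28) = 1
Back-substitution gives: 9·(-3) + 28·(1) = 1
So 9⁻¹ ≡ -3 ≡ 25 (mod 28)
Check: 9 × 25 = 225 ≡ 1 (mod 28) ✓

9⁻¹ ≡ 25 (mod 28)


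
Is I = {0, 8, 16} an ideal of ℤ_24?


Check ideal conditions for I = {0, 8, 16} in ℤ_24:
(1) I is an additive subgroup? Yes
(2) For r ∈ ℤ_24 and a ∈ I: r·a ∈ I? Yes

Yes, I is an ideal of ℤ_24


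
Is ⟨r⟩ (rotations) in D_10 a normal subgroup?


H = ⟨r⟩ (rotations) in D_10
The rotation subgroup ⟨r⟩ has index 2 in D_10, so it is normal

Yes, normal subgroup


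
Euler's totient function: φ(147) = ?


Factor n: 147 = 3 × 7^2
φ(n) = n · ∏(1 - 1/p) over distinct primes p | n
φ(147) = 147 · (1 - 1/3) · (1 - 1/7) = 84

φ(147) = 84


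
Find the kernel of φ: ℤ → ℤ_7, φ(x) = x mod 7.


Kernel = preimage of identity
ker(φ) = {x ∈ ℤ : x ≡ 0 (mod 7)} = 7ℤ = {0, ±7, ±14, ...}

ker(φ) = 7ℤ


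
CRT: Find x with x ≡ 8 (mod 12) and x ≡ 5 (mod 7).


m₁ = 12, m₂ = 7, gcd = 1, so CRT applies. M = m₁·m₂ = 84
Let M₁ = M/m₁ = 7, M₂ = M/m₂ = 12
Find y₁ ≡ M₁⁻¹ (mod m₁): 7⁻¹ ≡ 7 (mod 12)
Find y₂ ≡ M₂⁻¹ (mod m₂): 12⁻¹ ≡ 3 (mod 7)
x = a₁·M₁·y₁ + a₂·M₂·y₂ = 8·7·7 + 5·12·3 = 572
Reduce mod 84: x ≡ 68
Check: 68 mod 12 = 8 ✓, 68 mod 7 = 5 ✓

x ≡ 68 (mod 84)


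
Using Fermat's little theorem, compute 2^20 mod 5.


Fermat's little theorem: if p is prime and gcd(a,p)=1, then a^(p-1) ≡ 1 (mod p)
p = 5 is prime, gcd(2,5) = 1
Reduce exponent: 20 mod 4 = 0
So 2^20 ≡ 2^0 (mod 5)
2^0 = 1

2^20 ≡ 1 (mod 5)


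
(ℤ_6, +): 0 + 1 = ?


Operation: addition mod 6
0 + 1 = (a + b) mod 6 with a = 0, b = 1

0 + 1 = 1


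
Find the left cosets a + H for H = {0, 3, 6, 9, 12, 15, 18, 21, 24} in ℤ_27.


H = {0, 3, 6, 9, 12, 15, 18, 21, 24}, |H| = 9
Number of cosets = |G|/|H| = 27/9 = 3
0 + H = {0, 3, 6, 9, 12, 15, 18, 21, 24}
1 + H = {1, 4, 7, 10, 13, 16, 19, 22, 25}
2 + H = {2, 5, 8, 11, 14, 17, 20, 23, 26}

Cosets: 0+H={0,3,6,9,12,15,18,21,24}; 1+H={1,4,7,10,13,16,19,22,25}; 2+H={2,5,8,11,14,17,20,23,26}


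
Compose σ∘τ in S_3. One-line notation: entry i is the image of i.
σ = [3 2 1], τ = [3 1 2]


σ∘τ: apply τ first, then σ
1 →τ 3 →σ 1
2 →τ 1 →σ 3
3 →τ 2 →σ 2

σ∘τ = [1 3 2]


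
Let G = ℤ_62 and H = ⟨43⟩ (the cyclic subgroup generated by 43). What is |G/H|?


|⟨43⟩| = n / gcd(43, 62) = 62 / 1 = 62
H is normal (ℤ_62 is abelian).
|G/H| = |G| / |H| = 62 / 62 = 1

|G/H| = 1


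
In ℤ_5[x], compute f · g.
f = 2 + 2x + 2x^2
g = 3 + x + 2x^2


Expand and collect like terms; reduce coefficients mod 5:
x^0: 2·3 = 6 ≡ 1 (mod 5)
x^1: 2·1 + 2·3 = 8 ≡ 3 (mod 5)
x^2: 2·2 + 2·1 + 2·3 = 12 ≡ 2 (mod 5)
x^3: 2·2 + 2·1 = 6 ≡ 1 (mod 5)
x^4: 2·2 = 4 ≡ 4 (mod 5)
Result: 1 + 3x + 2x^2 + x^3 + 4x^4

f · g = 1 + 3x + 2x^2 + x^3 + 4x^4


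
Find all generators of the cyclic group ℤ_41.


g generates ℤ_n iff gcd(g,n) = 1
Prime factors of 41: 41
Generators are g ∈ {1,...,40} not divisible by any of these primes.
Generators: {1, 2, 3, 4, 5, 6, 7, 8, 9, 10, 11, 12, 13, 14, 15, 16, 17, 18, 19, 20, 21, 22, 23, 24, 25, 26, 27, 28, 29, 30, 31, 32, 33, 34, 35, 36, 37, 38, 39, 40}
Number of generators = φ(41) = 40

Generators of ℤ_41 = {1, 2, 3, 4, 5, 6, 7, 8, 9, 10, 11, 12, 13, 14, 15, 16, 17, 18, 19, 20, 21, 22, 23, 24, 25, 26, 27, 28, 29, 30, 31, 32, 33, 34, 35, 36, 37, 38, 39, 40}


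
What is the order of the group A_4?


|A_n| = n!/2 (even permutations)
|A_4| = 4!/2 = 24/2 = 12

|A_4| = 12


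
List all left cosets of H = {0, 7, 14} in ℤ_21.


H = {0, 7, 14}, |H| = 3
Number of cosets = |G|/|H| = 21/3 = 7
0 + H = {0, 7, 14}
1 + H = {1, 8, 15}
2 + H = {2, 9, 16}
3 + H = {3, 10, 17}
4 + H = {4, 11, 18}
5 + H = {5, 12, 19}
6 + H = {6, 13, 20}

Cosets: 0+H={0,7,14}; 1+H={1,8,15}; 2+H={2,9,16}; 3+H={3,10,17}; 4+H={4,11,18}; 5+H={5,12,19}; 6+H={6,13,20}


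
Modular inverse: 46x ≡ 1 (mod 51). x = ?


Use the extended Euclidean algorithm to write 1 = 46·s + 51·t; then s mod 51 is the inverse.
Euclidean algorithm:
  46 = 0·51 + 46
  51 = 1·46 + 5
  46 = 9·5 + 1
  5 = 5·1 + 0
gcd(46,51) = 1
Back-substitution gives: 46·(10) + 51·(-9) = 1
So 46⁻¹ ≡ 10 ≡ 10 (mod 51)
Check: 46 × 10 = 460 ≡ 1 (mod 51) ✓

46⁻¹ ≡ 10 (mod 51)


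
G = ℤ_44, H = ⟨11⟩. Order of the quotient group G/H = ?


|⟨11⟩| = n / gcd(11, 44) = 44 / 11 = 4
H is normal (ℤ_44 is abelian).
|G/H| = |G| / |H| = 44 / 4 = 11

|G/H| = 11


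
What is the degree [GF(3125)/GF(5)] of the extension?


GF(3125) = GF(5^5), so the extension degree is 5

[GF(3125)/GF(5)] = 5


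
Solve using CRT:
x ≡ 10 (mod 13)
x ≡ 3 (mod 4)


m₁ = 13, m₂ = 4, gcd = 1, so CRT applies. M = m₁·m₂ = 52
Let M₁ = M/m₁ = 4, M₂ = M/m₂ = 13
Find y₁ ≡ M₁⁻¹ (mod m₁): 4⁻¹ ≡ 10 (mod 13)
Find y₂ ≡ M₂⁻¹ (mod m₂): 13⁻¹ ≡ 1 (mod 4)
x = a₁·M₁·y₁ + a₂·M₂·y₂ = 10·4·10 + 3·13·1 = 439
Reduce mod 52: x ≡ 23
Check: 23 mod 13 = 10 ✓, 23 mod 4 = 3 ✓

x ≡ 23 (mod 52)


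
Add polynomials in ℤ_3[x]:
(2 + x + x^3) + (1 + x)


Add coefficients mod 3:
x^0: 2 + 1 = 0 (mod 3)
x^1: 1 + 1 = 2 (mod 3)
x^2: 0 + 0 = 0 (mod 3)
x^3: 1 + 0 = 1 (mod 3)
Result: 2x + x^3

f + g = 2x + x^3


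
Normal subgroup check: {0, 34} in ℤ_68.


H = {0, 34} in ℤ_68
ℤ_68 is abelian; every subgroup of an abelian group is normal

Yes, normal subgroup


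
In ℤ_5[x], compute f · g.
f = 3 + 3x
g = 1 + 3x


Expand and collect like terms; reduce coefficients mod 5:
x^0: 3·1 = 3 ≡ 3 (mod 5)
x^1: 3·3 + 3·1 = 12 ≡ 2 (mod 5)
x^2: 3·3 = 9 ≡ 4 (mod 5)
Result: 3 + 2x + 4x^2

f · g = 3 + 2x + 4x^2


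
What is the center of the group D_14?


Z(G) = {g ∈ G | gx = xg for all x ∈ G}
For even n, Z(D_n) = {e, r^(n/2)}: the 180° rotation r^7 commutes with every reflection and rotation

Z(D_14) = {e, r^7}


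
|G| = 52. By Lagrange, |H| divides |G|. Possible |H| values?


Lagrange's theorem: |H| divides |G|
|G| = 52
Divisors of 52: 1, 2, 4, 13, 26, 52

Possible subgroup orders: {1, 2, 4, 13, 26, 52}


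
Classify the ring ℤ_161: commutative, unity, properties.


ℤ_161 is a commutative ring with unity 1; 161 = 7×23 is composite, so 7·23 ≡ 0 gives zero divisors (not an integral domain)
Commutative: Yes
Integral domain: No
Has unity: Yes

ℤ_161: Commutative=Yes, Unity=Yes


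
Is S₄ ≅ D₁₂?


Comparing S₄ and D₁₂:
S₄ has trivial center; D₁₂ has center {e, r⁶}

No, S₄ ≇ D₁₂


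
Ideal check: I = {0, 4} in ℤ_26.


Check ideal conditions for I = {0, 4} in ℤ_26:
(1) I is an additive subgroup? No
(2) For r ∈ ℤ_26 and a ∈ I: r·a ∈ I? No  [counterexample: r=2, a=4, r·a mod 26 = 8 ∉ I]

No, I is not an ideal of ℤ_26


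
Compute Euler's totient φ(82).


Factor n: 82 = 2 × 41
φ(n) = n · ∏(1 - 1/p) over distinct primes p | n
φ(82) = 82 · (1 - 1/2) · (1 - 1/41) = 40

φ(82) = 40


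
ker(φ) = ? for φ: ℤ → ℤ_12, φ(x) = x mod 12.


Kernel = preimage of identity
ker(φ) = {x ∈ ℤ : x ≡ 0 (mod 12)} = 12ℤ = {0, ±12, ±24, ...}

ker(φ) = 12ℤ


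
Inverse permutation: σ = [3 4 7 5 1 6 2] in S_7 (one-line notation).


To find σ⁻¹, swap domain and range:
σ(1) = 3 → σ⁻¹(3) = 1
σ(2) = 4 → σ⁻¹(4) = 2
σ(3) = 7 → σ⁻¹(7) = 3
σ(4) = 5 → σ⁻¹(5) = 4
σ(5) = 1 → σ⁻¹(1) = 5
σ(6) = 6 → σ⁻¹(6) = 6
σ(7) = 2 → σ⁻¹(2) = 7

σ⁻¹ = [5 7 1 2 4 6 3]


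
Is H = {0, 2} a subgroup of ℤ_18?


Subgroup test for H = {0, 2} in (ℤ_18, +):
(1) 0 ∈ H? Yes
(2) Closure: for all a,b ∈ H, (a+b) mod 18 ∈ H? No  [counterexample: 2 + 2 = 4 ∉ H]
(3) Inverses: for all a ∈ H, -a mod 18 ∈ H? No

No, H is not a subgroup of ℤ_18


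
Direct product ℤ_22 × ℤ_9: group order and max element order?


|ℤ_22 × ℤ_9| = 22 × 9 = 198
Max element order = lcm(22,9) = 198
Cyclic? Yes (gcd=1)

|ℤ_22×ℤ_9| = 198, max element order = 198


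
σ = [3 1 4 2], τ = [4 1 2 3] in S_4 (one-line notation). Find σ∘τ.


σ∘τ: apply τ first, then σ
1 →τ 4 →σ 2
2 →τ 1 →σ 3
3 →τ 2 →σ 1
4 →τ 3 →σ 4

σ∘τ = [2 3 1 4]


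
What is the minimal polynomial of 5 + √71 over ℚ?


Let α = 5 + √71. Then α - 5 = √71, so (α - 5)² = 71, giving α² - 10α - 46 = 0. Degree 2 and α ∉ ℚ, so this is the minimal polynomial.

Minimal polynomial: x² - 10x - 46


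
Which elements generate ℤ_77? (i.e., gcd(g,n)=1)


g generates ℤ_n iff gcd(g,n) = 1
Prime factors of 77: 7, 11
Generators are g ∈ {1,...,76} not divisible by any of these primes.
Generators: {1, 2, 3, 4, 5, 6, 8, 9, 10, 12, 13, 15, 16, 17, 18, 19, 20, 23, 24, 25, 26, 27, 29, 30, 31, 32, 34, 36, 37, 38, 39, 40, 41, 43, 45, 46, 47, 48, 50, 51, 52, 53, 54, 57, 58, 59, 60, 61, 62, 64, 65, 67, 68, 69, 71, 72, 73, 74, 75, 76}
Number of generators = φ(77) = 60

Generators of ℤ_77 = {1, 2, 3, 4, 5, 6, 8, 9, 10, 12, 13, 15, 16, 17, 18, 19, 20, 23, 24, 25, 26, 27, 29, 30, 31, 32, 34, 36, 37, 38, 39, 40, 41, 43, 45, 46, 47, 48, 50, 51, 52, 53, 54, 57, 58, 59, 60, 61, 62, 64, 65, 67, 68, 69, 71, 72, 73, 74, 75, 76}


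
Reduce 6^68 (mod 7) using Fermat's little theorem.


Fermat's little theorem: if p is prime and gcd(a,p)=1, then a^(p-1) ≡ 1 (mod p)
p = 7 is prime, gcd(6,7) = 1
Reduce exponent: 68 mod 6 = 2
So 6^68 ≡ 6^2 (mod 7)
6^2 mod 7 = 1

6^68 ≡ 1 (mod 7)


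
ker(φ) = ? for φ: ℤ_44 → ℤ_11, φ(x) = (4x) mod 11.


Kernel = preimage of identity
ker(φ) = {x ∈ ℤ_44 : 4x ≡ 0 (mod 11)}. Since 11 | 44, φ is well-defined. The kernel is the cyclic subgroup ⟨11⟩ of ℤ_44 (order 4), i.e. {0, 11, 22, 33}

ker(φ) = {0, 11, 22, 33}


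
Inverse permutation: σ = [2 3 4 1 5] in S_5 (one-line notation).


To find σ⁻¹, swap domain and range:
σ(1) = 2 → σ⁻¹(2) = 1
σ(2) = 3 → σ⁻¹(3) = 2
σ(3) = 4 → σ⁻¹(4) = 3
σ(4) = 1 → σ⁻¹(1) = 4
σ(5) = 5 → σ⁻¹(5) = 5

σ⁻¹ = [4 1 2 3 5]


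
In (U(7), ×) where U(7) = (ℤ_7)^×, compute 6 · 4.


Operation: multiplication mod 7
6 · 4 = (a × b) mod 7 with a = 6, b = 4

6 · 4 = 3


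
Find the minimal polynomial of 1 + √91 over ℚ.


Let α = 1 + √91. Then α - 1 = √91, so (α - 1)² = 91, giving α² - 2α - 90 = 0. Degree 2 and α ∉ ℚ, so this is the minimal polynomial.

Minimal polynomial: x² - 2x - 90


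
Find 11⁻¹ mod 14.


Use the extended Euclidean algorithm to write 1 = 11·s + 14·t; then s mod 14 is the inverse.
Euclidean algorithm:
  11 = 0·14 + 11
  14 = 1·11 + 3
  11 = 3·3 + 2
  3 = 1·2 + 1
  2 = 2·1 + 0
gcd(11,14) = 1
Back-substitution gives: 11·(-5) + 14·(4) = 1
So 11⁻¹ ≡ -5 ≡ 9 (mod 14)
Check: 11 × 9 = 99 ≡ 1 (mod 14) ✓

11⁻¹ ≡ 9 (mod 14)


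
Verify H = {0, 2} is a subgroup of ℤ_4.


Subgroup test for H = {0, 2} in (ℤ_4, +):
(1) 0 ∈ H? Yes
(2) Closure: for all a,b ∈ H, (a+b) mod 4 ∈ H? Yes
(3) Inverses: for all a ∈ H, -a mod 4 ∈ H? Yes

Yes, H is a subgroup of ℤ_4


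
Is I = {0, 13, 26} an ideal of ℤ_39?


Check ideal conditions for I = {0, 13, 26} in ℤ_39:
(1) I is an additive subgroup? Yes
(2) For r ∈ ℤ_39 and a ∈ I: r·a ∈ I? Yes

Yes, I is an ideal of ℤ_39


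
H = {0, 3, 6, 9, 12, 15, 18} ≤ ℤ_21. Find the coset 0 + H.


0 + H = {0 + h (mod 21) : h ∈ H}
0+0=0, 0+3=3, 0+6=6, 0+9=9, 0+12=12, 0+15=15, 0+18=18

0 + H = {0, 3, 6, 9, 12, 15, 18}


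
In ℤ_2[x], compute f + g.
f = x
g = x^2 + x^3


Add coefficients mod 2:
x^0: 0 + 0 = 0 (mod 2)
x^1: 1 + 0 = 1 (mod 2)
x^2: 0 + 1 = 1 (mod 2)
x^3: 0 + 1 = 1 (mod 2)
Result: x + x^2 + x^3

f + g = x + x^2 + x^3


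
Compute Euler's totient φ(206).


Factor n: 206 = 2 × 103
φ(n) = n · ∏(1 - 1/p) over distinct primes p | n
φ(206) = 206 · (1 - 1/2) · (1 - 1/103) = 102

φ(206) = 102


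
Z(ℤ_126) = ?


Z(G) = {g ∈ G | gx = xg for all x ∈ G}
ℤ_126 is abelian, so Z(G) = G

Z(ℤ_126) = ℤ_126


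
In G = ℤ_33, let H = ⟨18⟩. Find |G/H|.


|⟨18⟩| = n / gcd(18, 33) = 33 / 3 = 11
H is normal (ℤ_33 is abelian).
|G/H| = |G| / |H| = 33 / 11 = 3

|G/H| = 3


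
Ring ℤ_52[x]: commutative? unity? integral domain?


ℤ_52 has zero divisors (2·26 ≡ 0), and these lift to constant zero divisors in ℤ_52[x]; so not an integral domain
Commutative: Yes
Integral domain: No
Has unity: Yes

ℤ_52[x]: Commutative=Yes, Unity=Yes


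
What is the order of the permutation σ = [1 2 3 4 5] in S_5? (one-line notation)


Cycle decomposition: identity (all elements fixed)
Order = 1 (identity has order 1)

ord(σ) = 1


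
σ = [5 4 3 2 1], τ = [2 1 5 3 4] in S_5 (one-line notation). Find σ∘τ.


σ∘τ: apply τ first, then σ
1 →τ 2 →σ 4
2 →τ 1 →σ 5
3 →τ 5 →σ 1
4 →τ 3 →σ 3
5 →τ 4 →σ 2

σ∘τ = [4 5 1 3 2]


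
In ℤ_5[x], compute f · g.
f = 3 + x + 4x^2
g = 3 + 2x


Expand and collect like terms; reduce coefficients mod 5:
x^0: 3·3 = 9 ≡ 4 (mod 5)
x^1: 3·2 + 1·3 = 9 ≡ 4 (mod 5)
x^2: 1·2 + 4·3 = 14 ≡ 4 (mod 5)
x^3: 4·2 = 8 ≡ 3 (mod 5)
Result: 4 + 4x + 4x^2 + 3x^3

f · g = 4 + 4x + 4x^2 + 3x^3


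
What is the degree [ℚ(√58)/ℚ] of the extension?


√58 has minimal polynomial x² - 58 (irreducible over ℚ since 58 is squarefree)

[ℚ(√58)/ℚ] = 2


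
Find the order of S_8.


|S_n| = n! (number of permutations of n symbols)
|S_8| = 8! = 40320

|S_8| = 40320


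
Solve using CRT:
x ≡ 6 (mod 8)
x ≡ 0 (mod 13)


m₁ = 8, m₂ = 13, gcd = 1, so CRT applies. M = m₁·m₂ = 104
Let M₁ = M/m₁ = 13, M₂ = M/m₂ = 8
Find y₁ ≡ M₁⁻¹ (mod m₁): 13⁻¹ ≡ 5 (mod 8)
Find y₂ ≡ M₂⁻¹ (mod m₂): 8⁻¹ ≡ 5 (mod 13)
x = a₁·M₁·y₁ + a₂·M₂·y₂ = 6·13·5 + 0·8·5 = 390
Reduce mod 104: x ≡ 78
Check: 78 mod 8 = 6 ✓, 78 mod 13 = 0 ✓

x ≡ 78 (mod 104)


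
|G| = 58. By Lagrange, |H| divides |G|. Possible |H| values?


Lagrange's theorem: |H| divides |G|
|G| = 58
Divisors of 58: 1, 2, 29, 58

Possible subgroup orders: {1, 2, 29, 58}


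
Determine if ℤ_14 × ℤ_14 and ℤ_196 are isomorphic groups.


Comparing ℤ_14 × ℤ_14 and ℤ_196:
gcd(14,14) = 14 ≠ 1. Max element order in ℤ_14×ℤ_14 is lcm(14,14) = 14 < 196, so it has no element of order 196

No, ℤ_14 × ℤ_14 ≇ ℤ_196


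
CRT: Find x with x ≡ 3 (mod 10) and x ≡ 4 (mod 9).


m₁ = 10, m₂ = 9, gcd = 1, so CRT applies. M = m₁·m₂ = 90
Let M₁ = M/m₁ = 9, M₂ = M/m₂ = 10
Find y₁ ≡ M₁⁻¹ (mod m₁): 9⁻¹ ≡ 9 (mod 10)
Find y₂ ≡ M₂⁻¹ (mod m₂): 10⁻¹ ≡ 1 (mod 9)
x = a₁·M₁·y₁ + a₂·M₂·y₂ = 3·9·9 + 4·10·1 = 283
Reduce mod 90: x ≡ 13
Check: 13 mod 10 = 3 ✓, 13 mod 9 = 4 ✓

x ≡ 13 (mod 90)


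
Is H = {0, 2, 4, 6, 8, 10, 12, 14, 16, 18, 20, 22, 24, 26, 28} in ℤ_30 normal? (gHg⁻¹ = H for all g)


H = {0, 2, 4, 6, 8, 10, 12, 14, 16, 18, 20, 22, 24, 26, 28} in ℤ_30
ℤ_30 is abelian; every subgroup of an abelian group is normal

Yes, normal subgroup


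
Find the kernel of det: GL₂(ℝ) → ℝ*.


Kernel = preimage of identity
ker(det) = {A | det(A) = 1} = SL₂(ℝ)

ker(det) = SL₂(ℝ)


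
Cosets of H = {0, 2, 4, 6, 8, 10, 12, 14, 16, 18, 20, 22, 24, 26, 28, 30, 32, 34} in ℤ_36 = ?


H = {0, 2, 4, 6, 8, 10, 12, 14, 16, 18, 20, 22, 24, 26, 28, 30, 32, 34}, |H| = 18
Number of cosets = |G|/|H| = 36/18 = 2
0 + H = {0, 2, 4, 6, 8, 10, 12, 14, 16, 18, 20, 22, 24, 26, 28, 30, 32, 34}
1 + H = {1, 3, 5, 7, 9, 11, 13, 15, 17, 19, 21, 23, 25, 27, 29, 31, 33, 35}

Cosets: 0+H={0,2,4,6,8,10,12,14,16,18,20,22,24,26,28,30,32,34}; 1+H={1,3,5,7,9,11,13,15,17,19,21,23,25,27,29,31,33,35}


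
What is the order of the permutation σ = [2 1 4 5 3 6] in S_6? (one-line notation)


Cycle decomposition: (1 2) (3 4 5)
Cycle lengths: 2, 3
Order = lcm(2, 3) = 6

ord(σ) = 6


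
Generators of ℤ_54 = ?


g generates ℤ_n iff gcd(g,n) = 1
Prime factors of 54: 2, 3
Generators are g ∈ {1,...,53} not divisible by any of these primes.
Generators: {1, 5, 7, 11, 13, 17, 19, 23, 25, 29, 31, 35, 37, 41, 43, 47, 49, 53}
Number of generators = φ(54) = 18

Generators of ℤ_54 = {1, 5, 7, 11, 13, 17, 19, 23, 25, 29, 31, 35, 37, 41, 43, 47, 49, 53}


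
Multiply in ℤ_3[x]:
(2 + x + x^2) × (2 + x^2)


Expand and collect like terms; reduce coefficients mod 3:
x^0: 2·2 = 4 ≡ 1 (mod 3)
x^1: 2·0 + 1·2 = 2 ≡ 2 (mod 3)
x^2: 2·1 + 1·0 + 1·2 = 4 ≡ 1 (mod 3)
x^3: 1·1 + 1·0 = 1 ≡ 1 (mod 3)
x^4: 1·1 = 1 ≡ 1 (mod 3)
Result: 1 + 2x + x^2 + x^3 + x^4

f · g = 1 + 2x + x^2 + x^3 + x^4


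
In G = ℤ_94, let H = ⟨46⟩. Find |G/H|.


|⟨46⟩| = n / gcd(46, 94) = 94 / 2 = 47
H is normal (ℤ_94 is abelian).
|G/H| = |G| / |H| = 94 / 47 = 2

|G/H| = 2


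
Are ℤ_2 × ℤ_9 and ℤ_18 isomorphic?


Comparing ℤ_2 × ℤ_9 and ℤ_18:
gcd(2,9) = 1, so ℤ_2 × ℤ_9 ≅ ℤ_18 (CRT)

Yes, ℤ_2 × ℤ_9 ≅ ℤ_18


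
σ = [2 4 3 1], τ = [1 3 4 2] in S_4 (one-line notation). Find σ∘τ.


σ∘τ: apply τ first, then σ
1 →τ 1 →σ 2
2 →τ 3 →σ 3
3 →τ 4 →σ 1
4 →τ 2 →σ 4

σ∘τ = [2 3 1 4]


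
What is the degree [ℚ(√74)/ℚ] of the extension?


√74 has minimal polynomial x² - 74 (irreducible over ℚ since 74 is squarefree)

[ℚ(√74)/ℚ] = 2


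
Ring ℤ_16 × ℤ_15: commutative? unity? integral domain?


Direct product ring; commutative with unity (1,1); but (1,0)·(0,1) = (0,0) gives zero divisors, so not an integral domain
Commutative: Yes
Integral domain: No
Has unity: Yes

ℤ_16 × ℤ_15: Commutative=Yes, Unity=Yes


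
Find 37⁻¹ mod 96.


Use the extended Euclidean algorithm to write 1 = 37·s + 96·t; then s mod 96 is the inverse.
Euclidean algorithm:
  37 = 0·96 + 37
  96 = 2·37 + 22
  37 = 1·22 + 15
  22 = 1·15 + 7
  15 = 2·7 + 1
  7 = 7·1 + 0
gcd(37,96) = 1
Back-substitution gives: 37·(13) + 96·(-5) = 1
So 37⁻¹ ≡ 13 ≡ 13 (mod 96)
Check: 37 × 13 = 481 ≡ 1 (mod 96) ✓

37⁻¹ ≡ 13 (mod 96)


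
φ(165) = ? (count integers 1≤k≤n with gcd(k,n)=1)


Factor n: 165 = 3 × 5 × 11
φ(n) = n · ∏(1 - 1/p) over distinct primes p | n
φ(165) = 165 · (1 - 1/3) · (1 - 1/5) · (1 - 1/11) = 80

φ(165) = 80


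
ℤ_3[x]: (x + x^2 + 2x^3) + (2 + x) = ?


Add coefficients mod 3:
x^0: 0 + 2 = 2 (mod 3)
x^1: 1 + 1 = 2 (mod 3)
x^2: 1 + 0 = 1 (mod 3)
x^3: 2 + 0 = 2 (mod 3)
Result: 2 + 2x + x^2 + 2x^3

f + g = 2 + 2x + x^2 + 2x^3


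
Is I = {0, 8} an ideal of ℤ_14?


Check ideal conditions for I = {0, 8} in ℤ_14:
(1) I is an additive subgroup? No
(2) For r ∈ ℤ_14 and a ∈ I: r·a ∈ I? No  [counterexample: r=2, a=8, r·a mod 14 = 2 ∉ I]

No, I is not an ideal of ℤ_14


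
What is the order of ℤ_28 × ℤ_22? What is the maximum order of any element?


|ℤ_28 × ℤ_22| = 28 × 22 = 616
Max element order = lcm(28,22) = 308
Cyclic? No (gcd=2)

|ℤ_28×ℤ_22| = 616, max element order = 308


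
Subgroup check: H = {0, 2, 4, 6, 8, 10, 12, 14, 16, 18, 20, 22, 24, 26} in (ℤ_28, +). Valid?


Subgroup test for H = {0, 2, 4, 6, 8, 10, 12, 14, 16, 18, 20, 22, 24, 26} in (ℤ_28, +):
(1) 0 ∈ H? Yes
(2) Closure: for all a,b ∈ H, (a+b) mod 28 ∈ H? Yes
(3) Inverses: for all a ∈ H, -a mod 28 ∈ H? Yes

Yes, H is a subgroup of ℤ_28


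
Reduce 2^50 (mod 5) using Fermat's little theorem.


Fermat's little theorem: if p is prime and gcd(a,p)=1, then a^(p-1) ≡ 1 (mod p)
p = 5 is prime, gcd(2,5) = 1
Reduce exponent: 50 mod 4 = 2
So 2^50 ≡ 2^2 (mod 5)
2^2 mod 5 = 4

2^50 ≡ 4 (mod 5)


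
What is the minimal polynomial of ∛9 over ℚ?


∛9 satisfies x³ - 9 = 0, irreducible over ℚ (no rational root; 9 is not a perfect cube)

Minimal polynomial: x³ - 9


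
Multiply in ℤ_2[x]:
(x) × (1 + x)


Expand and collect like terms; reduce coefficients mod 2:
x^0: 0·1 = 0 ≡ 0 (mod 2)
x^1: 0·1 + 1·1 = 1 ≡ 1 (mod 2)
x^2: 1·1 = 1 ≡ 1 (mod 2)
Result: x + x^2

f · g = x + x^2


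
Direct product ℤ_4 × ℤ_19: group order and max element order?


|ℤ_4 × ℤ_19| = 4 × 19 = 76
Max element order = lcm(4,19) = 76
Cyclic? Yes (gcd=1)

|ℤ_4×ℤ_19| = 76, max element order = 76


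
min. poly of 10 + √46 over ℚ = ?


Let α = 10 + √46. Then α - 10 = √46, so (α - 10)² = 46, giving α² - 20α + 54 = 0. Degree 2 and α ∉ ℚ, so this is the minimal polynomial.

Minimal polynomial: x² - 20x + 54


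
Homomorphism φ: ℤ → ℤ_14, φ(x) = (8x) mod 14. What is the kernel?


Kernel = preimage of identity
ker(φ) = {x ∈ ℤ : 8x ≡ 0 (mod 14)}. gcd(8,14) = 2, so 8x ≡ 0 (mod 14) ⟺ x ≡ 0 (mod 14/2 = 7). Hence ker(φ) = 7ℤ

ker(φ) = 7ℤ


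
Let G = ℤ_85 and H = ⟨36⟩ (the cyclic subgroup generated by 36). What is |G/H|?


|⟨36⟩| = n / gcd(36, 85) = 85 / 1 = 85
H is normal (ℤ_85 is abelian).
|G/H| = |G| / |H| = 85 / 85 = 1

|G/H| = 1


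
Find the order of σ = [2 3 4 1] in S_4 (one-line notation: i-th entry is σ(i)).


Cycle decomposition: (1 2 3 4)
Cycle lengths: 4
Order = lcm(4) = 4

ord(σ) = 4


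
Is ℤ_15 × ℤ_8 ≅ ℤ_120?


Comparing ℤ_15 × ℤ_8 and ℤ_120:
gcd(15,8) = 1, so ℤ_15 × ℤ_8 ≅ ℤ_120 (CRT)

Yes, ℤ_15 × ℤ_8 ≅ ℤ_120


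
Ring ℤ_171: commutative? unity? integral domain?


ℤ_171 is a commutative ring with unity 1; 171 = 3×57 is composite, so 3·57 ≡ 0 gives zero divisors (not an integral domain)
Commutative: Yes
Integral domain: No
Has unity: Yes

ℤ_171: Commutative=Yes, Unity=Yes


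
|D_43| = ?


|D_n| = 2n (n rotations and n reflections)
|D_43| = 2×43 = 86

|D_43| = 86


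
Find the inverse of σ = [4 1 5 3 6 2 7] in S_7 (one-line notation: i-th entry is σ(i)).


To find σ⁻¹, swap domain and range:
σ(1) = 4 → σ⁻¹(4) = 1
σ(2) = 1 → σ⁻¹(1) = 2
σ(3) = 5 → σ⁻¹(5) = 3
σ(4) = 3 → σ⁻¹(3) = 4
σ(5) = 6 → σ⁻¹(6) = 5
σ(6) = 2 → σ⁻¹(2) = 6
σ(7) = 7 → σ⁻¹(7) = 7

σ⁻¹ = [2 6 4 1 3 5 7]


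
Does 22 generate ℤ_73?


g generates ℤ_n iff gcd(g, n) = 1
gcd(22, 73) = 1
Since gcd = 1, 22 is a generator.

Yes, 22 generates ℤ_73


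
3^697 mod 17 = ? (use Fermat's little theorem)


Fermat's little theorem: if p is prime and gcd(a,p)=1, then a^(p-1) ≡ 1 (mod p)
p = 17 is prime, gcd(3,17) = 1
Reduce exponent: 697 mod 16 = 9
So 3^697 ≡ 3^9 (mod 17)
3^9 mod 17 = 14

3^697 ≡ 14 (mod 17)


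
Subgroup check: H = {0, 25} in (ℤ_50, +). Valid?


Subgroup test for H = {0, 25} in (ℤ_50, +):
(1) 0 ∈ H? Yes
(2) Closure: for all a,b ∈ H, (a+b) mod 50 ∈ H? Yes
(3) Inverses: for all a ∈ H, -a mod 50 ∈ H? Yes

Yes, H is a subgroup of ℤ_50


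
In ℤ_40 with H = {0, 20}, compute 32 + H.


32 + H = {32 + h (mod 40) : h ∈ H}
32+0=32, 32+20=12
32 + H = {12, 32} = 12 + H

32 + H = {12, 32}


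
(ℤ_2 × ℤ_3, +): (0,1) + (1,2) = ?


Operation: componentwise addition mod (2, 3)
(0,1) + (1,2) = ((a₁+b₁) mod 2, (a₂+b₂) mod 3) with a = (0,1), b = (1,2)

(0,1) + (1,2) = (1,0)


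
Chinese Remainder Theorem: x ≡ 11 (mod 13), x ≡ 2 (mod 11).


m₁ = 13, m₂ = 11, gcd = 1, so CRT applies. M = m₁·m₂ = 143
Let M₁ = M/m₁ = 11, M₂ = M/m₂ = 13
Find y₁ ≡ M₁⁻¹ (mod m₁): 11⁻¹ ≡ 6 (mod 13)
Find y₂ ≡ M₂⁻¹ (mod m₂): 13⁻¹ ≡ 6 (mod 11)
x = a₁·M₁·y₁ + a₂·M₂·y₂ = 11·11·6 + 2·13·6 = 882
Reduce mod 143: x ≡ 24
Check: 24 mod 13 = 11 ✓, 24 mod 11 = 2 ✓

x ≡ 24 (mod 143)


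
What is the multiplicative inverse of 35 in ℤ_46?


Use the extended Euclidean algorithm to write 1 = 35·s + 46·t; then s mod 46 is the inverse.
Euclidean algorithm:
  35 = 0·46 + 35
  46 = 1·35 + 11
  35 = 3·11 + 2
  11 = 5·2 + 1
  2 = 2·1 + 0
gcd(35,46) = 1
Back-substitution gives: 35·(-21) + 46·(16) = 1
So 35⁻¹ ≡ -21 ≡ 25 (mod 46)
Check: 35 × 25 = 875 ≡ 1 (mod 46) ✓

35⁻¹ ≡ 25 (mod 46)


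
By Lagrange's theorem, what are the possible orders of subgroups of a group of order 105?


Lagrange's theorem: |H| divides |G|
|G| = 105
Divisors of 105: 1, 3, 5, 7, 15, 21, 35, 105

Possible subgroup orders: {1, 3, 5, 7, 15, 21, 35, 105}


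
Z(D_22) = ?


Z(G) = {g ∈ G | gx = xg for all x ∈ G}
For even n, Z(D_n) = {e, r^(n/2)}: the 180° rotation r^11 commutes with every reflection and rotation

Z(D_22) = {e, r^11}


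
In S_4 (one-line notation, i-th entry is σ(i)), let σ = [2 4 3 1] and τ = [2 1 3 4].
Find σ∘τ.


σ∘τ: apply τ first, then σ
1 →τ 2 →σ 4
2 →τ 1 →σ 2
3 →τ 3 →σ 3
4 →τ 4 →σ 1

σ∘τ = [4 2 3 1]


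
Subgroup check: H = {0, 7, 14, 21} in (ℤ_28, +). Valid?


Subgroup test for H = {0, 7, 14, 21} in (ℤ_28, +):
(1) 0 ∈ H? Yes
(2) Closure: for all a,b ∈ H, (a+b) mod 28 ∈ H? Yes
(3) Inverses: for all a ∈ H, -a mod 28 ∈ H? Yes

Yes, H is a subgroup of ℤ_28


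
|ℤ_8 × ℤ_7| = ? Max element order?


|ℤ_8 × ℤ_7| = 8 × 7 = 56
Max element order = lcm(8,7) = 56
Cyclic? Yes (gcd=1)

|ℤ_8×ℤ_7| = 56, max element order = 56


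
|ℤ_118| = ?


ℤ_n has n elements.

|ℤ_118| = 118


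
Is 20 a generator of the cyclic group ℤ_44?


g generates ℤ_n iff gcd(g, n) = 1
gcd(20, 44) = 4
Since gcd = 4 ≠ 1, ⟨20⟩ has order 11 < 44, so 20 is not a generator.

No, 20 does not generate ℤ_44


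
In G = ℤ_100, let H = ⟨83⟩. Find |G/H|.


|⟨83⟩| = n / gcd(83, 100) = 100 / 1 = 100
H is normal (ℤ_100 is abelian).
|G/H| = |G| / |H| = 100 / 100 = 1

|G/H| = 1


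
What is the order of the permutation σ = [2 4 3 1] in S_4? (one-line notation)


Cycle decomposition: (1 2 4)
Cycle lengths: 3
Order = lcm(3) = 3

ord(σ) = 3


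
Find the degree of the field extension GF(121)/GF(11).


GF(121) = GF(11^2), so the extension degree is 2

[GF(121)/GF(11)] = 2


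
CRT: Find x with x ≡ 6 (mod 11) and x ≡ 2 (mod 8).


m₁ = 11, m₂ = 8, gcd = 1, so CRT applies. M = m₁·m₂ = 88
Let M₁ = M/m₁ = 8, M₂ = M/m₂ = 11
Find y₁ ≡ M₁⁻¹ (mod m₁): 8⁻¹ ≡ 7 (mod 11)
Find y₂ ≡ M₂⁻¹ (mod m₂): 11⁻¹ ≡ 3 (mod 8)
x = a₁·M₁·y₁ + a₂·M₂·y₂ = 6·8·7 + 2·11·3 = 402
Reduce mod 88: x ≡ 50
Check: 50 mod 11 = 6 ✓, 50 mod 8 = 2 ✓

x ≡ 50 (mod 88)


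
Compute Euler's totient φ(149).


Factor n: 149 = 149
φ(n) = n · ∏(1 - 1/p) over distinct primes p | n
φ(149) = 149 · (1 - 1/149) = 148

φ(149) = 148


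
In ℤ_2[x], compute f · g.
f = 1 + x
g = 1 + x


Expand and collect like terms; reduce coefficients mod 2:
x^0: 1·1 = 1 ≡ 1 (mod 2)
x^1: 1·1 + 1·1 = 2 ≡ 0 (mod 2)
x^2: 1·1 = 1 ≡ 1 (mod 2)
Result: 1 + x^2

f · g = 1 + x^2


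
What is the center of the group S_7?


Z(G) = {g ∈ G | gx = xg for all x ∈ G}
S_n is non-abelian for n ≥ 3; Z(S_7) is trivial

Z(S_7) = {e}


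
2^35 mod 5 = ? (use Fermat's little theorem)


Fermat's little theorem: if p is prime and gcd(a,p)=1, then a^(p-1) ≡ 1 (mod p)
p = 5 is prime, gcd(2,5) = 1
Reduce exponent: 35 mod 4 = 3
So 2^35 ≡ 2^3 (mod 5)
2^3 mod 5 = 3

2^35 ≡ 3 (mod 5)


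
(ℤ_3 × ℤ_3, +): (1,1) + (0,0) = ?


Operation: componentwise addition mod (3, 3)
(1,1) + (0,0) = ((a₁+b₁) mod 3, (a₂+b₂) mod 3) with a = (1,1), b = (0,0)

(1,1) + (0,0) = (1,1)


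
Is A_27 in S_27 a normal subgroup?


H = A_27 in S_27
A_27 has index 2 in S_27, and every subgroup of index 2 is normal

Yes, normal subgroup


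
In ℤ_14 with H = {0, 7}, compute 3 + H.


3 + H = {3 + h (mod 14) : h ∈ H}
3+0=3, 3+7=10

3 + H = {3, 10}


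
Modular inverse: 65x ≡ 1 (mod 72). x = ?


Use the extended Euclidean algorithm to write 1 = 65·s + 72·t; then s mod 72 is the inverse.
Euclidean algorithm:
  65 = 0·72 + 65
  72 = 1·65 + 7
  65 = 9·7 + 2
  7 = 3·2 + 1
  2 = 2·1 + 0
gcd(65,72) = 1
Back-substitution gives: 65·(-31) + 72·(28) = 1
So 65⁻¹ ≡ -31 ≡ 41 (mod 72)
Check: 65 × 41 = 2665 ≡ 1 (mod 72) ✓

65⁻¹ ≡ 41 (mod 72)


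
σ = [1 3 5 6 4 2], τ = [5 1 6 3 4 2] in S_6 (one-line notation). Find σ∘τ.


σ∘τ: apply τ first, then σ
1 →τ 5 →σ 4
2 →τ 1 →σ 1
3 →τ 6 →σ 2
4 →τ 3 →σ 5
5 →τ 4 →σ 6
6 →τ 2 →σ 3

σ∘τ = [4 1 2 5 6 3]


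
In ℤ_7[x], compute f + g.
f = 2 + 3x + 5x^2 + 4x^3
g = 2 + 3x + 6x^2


Add coefficients mod 7:
x^0: 2 + 2 = 4 (mod 7)
x^1: 3 + 3 = 6 (mod 7)
x^2: 5 + 6 = 4 (mod 7)
x^3: 4 + 0 = 4 (mod 7)
Result: 4 + 6x + 4x^2 + 4x^3

f + g = 4 + 6x + 4x^2 + 4x^3


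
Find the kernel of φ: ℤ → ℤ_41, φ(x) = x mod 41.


Kernel = preimage of identity
ker(φ) = {x ∈ ℤ : x ≡ 0 (mod 41)} = 41ℤ = {0, ±41, ±82, ...}

ker(φ) = 41ℤ


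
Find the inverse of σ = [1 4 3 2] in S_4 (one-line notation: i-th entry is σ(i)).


To find σ⁻¹, swap domain and range:
σ(1) = 1 → σ⁻¹(1) = 1
σ(2) = 4 → σ⁻¹(4) = 2
σ(3) = 3 → σ⁻¹(3) = 3
σ(4) = 2 → σ⁻¹(2) = 4

σ⁻¹ = [1 4 3 2]


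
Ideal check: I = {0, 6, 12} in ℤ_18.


Check ideal conditions for I = {0, 6, 12} in ℤ_18:
(1) I is an additive subgroup? Yes
(2) For r ∈ ℤ_18 and a ∈ I: r·a ∈ I? Yes

Yes, I is an ideal of ℤ_18


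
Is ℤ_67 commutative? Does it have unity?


ℤ_67 is a commutative ring with unity 1; 67 is prime, so ℤ_67 is a field (hence an integral domain)
Commutative: Yes
Integral domain: Yes
Has unity: Yes

ℤ_67: Commutative=Yes, Unity=Yes
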